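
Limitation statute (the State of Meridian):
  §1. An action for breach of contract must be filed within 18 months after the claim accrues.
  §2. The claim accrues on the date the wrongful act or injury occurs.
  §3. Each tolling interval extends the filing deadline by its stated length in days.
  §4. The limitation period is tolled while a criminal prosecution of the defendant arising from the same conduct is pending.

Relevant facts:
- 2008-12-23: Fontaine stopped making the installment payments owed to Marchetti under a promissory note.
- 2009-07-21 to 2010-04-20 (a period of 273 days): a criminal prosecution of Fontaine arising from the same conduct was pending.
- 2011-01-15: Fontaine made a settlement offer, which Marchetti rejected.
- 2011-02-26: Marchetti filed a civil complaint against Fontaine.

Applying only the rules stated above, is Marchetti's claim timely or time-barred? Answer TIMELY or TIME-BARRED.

TIMELY

The limitation period began to run on 2008-12-23.
Adding the 18 months base period to 2008-12-23 gives a deadline of 2010-06-23, before any tolling.
Because the pending criminal prosecution ran from 2009-07-21 to 2010-04-20, the deadline is extended by 273 days to 2011-03-23.
The other events in the timeline have no effect on the limitation period under the stated rules.
Filing on 2011-02-26 beat the 2011-03-23 deadline — the action is timely.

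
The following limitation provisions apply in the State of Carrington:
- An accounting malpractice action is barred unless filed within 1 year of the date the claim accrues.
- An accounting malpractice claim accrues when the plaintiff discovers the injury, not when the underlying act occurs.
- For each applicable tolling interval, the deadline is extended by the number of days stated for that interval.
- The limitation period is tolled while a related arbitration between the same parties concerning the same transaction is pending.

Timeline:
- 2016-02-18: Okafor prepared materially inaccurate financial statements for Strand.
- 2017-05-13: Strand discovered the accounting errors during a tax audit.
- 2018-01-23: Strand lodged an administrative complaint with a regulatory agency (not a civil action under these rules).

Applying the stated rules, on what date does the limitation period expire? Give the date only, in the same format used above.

2018-05-13

The claim did not accrue until Strand discovered the injury on 2017-05-13; the 2016-02-18 act date does not start the clock under the stated rule.
1 year from 2017-05-13 is 2018-05-13.
Nothing else in the chronology tolls or restarts the period.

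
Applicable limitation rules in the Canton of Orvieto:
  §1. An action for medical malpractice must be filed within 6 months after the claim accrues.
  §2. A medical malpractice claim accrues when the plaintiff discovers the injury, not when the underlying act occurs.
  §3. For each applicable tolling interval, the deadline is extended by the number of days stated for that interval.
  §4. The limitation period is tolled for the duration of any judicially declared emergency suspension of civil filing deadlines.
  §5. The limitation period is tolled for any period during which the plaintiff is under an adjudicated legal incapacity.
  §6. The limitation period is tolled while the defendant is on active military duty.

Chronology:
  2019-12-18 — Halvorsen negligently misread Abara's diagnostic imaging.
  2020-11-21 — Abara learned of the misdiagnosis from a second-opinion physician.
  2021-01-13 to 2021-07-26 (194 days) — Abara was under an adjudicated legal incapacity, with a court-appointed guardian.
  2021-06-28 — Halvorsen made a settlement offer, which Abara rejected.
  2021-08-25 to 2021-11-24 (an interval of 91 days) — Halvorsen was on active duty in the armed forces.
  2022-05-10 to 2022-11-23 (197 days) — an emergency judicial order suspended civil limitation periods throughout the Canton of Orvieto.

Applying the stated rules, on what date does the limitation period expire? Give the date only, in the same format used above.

2022-03-02

The claim did not accrue until Abara discovered the injury on 2020-11-21; the 2019-12-18 act date does not start the clock under the stated rule.
6 months from 2020-11-21 is 2021-05-21.
The plaintiff's legal incapacity from 2021-01-13 to 2021-07-26 tolled the period for 194 days, extending the deadline to 2021-12-01.
The period was tolled for 91 days by the defendant's active military service (2021-08-25 to 2021-11-24), pushing the deadline to 2022-03-02.
By the time the emergency suspension of filing deadlines began on 2022-05-10, the limitation period had already expired on 2022-03-02; that interval cannot revive it.
Nothing else in the chronology tolls or restarts the period.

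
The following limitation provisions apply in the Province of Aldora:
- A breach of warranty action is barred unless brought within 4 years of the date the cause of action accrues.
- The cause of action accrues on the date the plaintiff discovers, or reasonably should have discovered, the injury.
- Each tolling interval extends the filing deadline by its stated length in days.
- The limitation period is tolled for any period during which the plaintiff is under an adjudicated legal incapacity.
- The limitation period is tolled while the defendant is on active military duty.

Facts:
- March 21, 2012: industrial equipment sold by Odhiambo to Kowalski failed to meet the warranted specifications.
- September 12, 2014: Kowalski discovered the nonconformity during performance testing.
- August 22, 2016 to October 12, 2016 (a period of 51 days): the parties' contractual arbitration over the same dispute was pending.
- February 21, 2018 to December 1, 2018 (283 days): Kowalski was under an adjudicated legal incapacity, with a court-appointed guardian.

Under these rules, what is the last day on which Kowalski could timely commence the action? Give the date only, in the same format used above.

June 22, 2019

Under the discovery rule, the claim accrued on September 12, 2014, when Kowalski discovered the injury — not on the March 21, 2012 date of the underlying act.
4 years from September 12, 2014 is September 12, 2018.
Because the plaintiff's legal incapacity ran from February 21, 2018 to December 1, 2018, the deadline is extended by 283 days to June 22, 2019.
Although a pending arbitration ran from August 22, 2016 to October 12, 2016, the stated rules do not make that a tolling event, so it is disregarded.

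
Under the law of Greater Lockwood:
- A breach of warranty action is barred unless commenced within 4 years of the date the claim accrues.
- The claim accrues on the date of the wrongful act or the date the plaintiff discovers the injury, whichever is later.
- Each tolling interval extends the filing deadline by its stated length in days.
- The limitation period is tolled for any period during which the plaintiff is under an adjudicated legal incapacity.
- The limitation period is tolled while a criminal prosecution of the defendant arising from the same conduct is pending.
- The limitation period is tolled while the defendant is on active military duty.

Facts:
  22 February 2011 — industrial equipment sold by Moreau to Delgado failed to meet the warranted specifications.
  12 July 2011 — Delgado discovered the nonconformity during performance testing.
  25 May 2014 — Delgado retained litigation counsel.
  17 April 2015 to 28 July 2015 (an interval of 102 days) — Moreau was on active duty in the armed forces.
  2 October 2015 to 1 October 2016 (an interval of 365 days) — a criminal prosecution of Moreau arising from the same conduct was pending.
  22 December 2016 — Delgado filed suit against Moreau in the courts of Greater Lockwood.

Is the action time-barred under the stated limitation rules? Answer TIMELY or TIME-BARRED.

TIME-BARRED

The claim accrued on 12 July 2011 — the later of the 22 February 2011 act and the 12 July 2011 discovery.
4 years from 12 July 2011 is 12 July 2015.
Because the defendant's active military service ran from 17 April 2015 to 28 July 2015, the deadline is extended by 102 days to 22 October 2015.
The period was tolled for 365 days by the pending criminal prosecution (2 October 2015 to 1 October 2016), pushing the deadline to 21 October 2016.
The other events in the timeline have no effect on the limitation period under the stated rules.
Filing on 22 December 2016 missed the 21 October 2016 deadline — the action is time-barred.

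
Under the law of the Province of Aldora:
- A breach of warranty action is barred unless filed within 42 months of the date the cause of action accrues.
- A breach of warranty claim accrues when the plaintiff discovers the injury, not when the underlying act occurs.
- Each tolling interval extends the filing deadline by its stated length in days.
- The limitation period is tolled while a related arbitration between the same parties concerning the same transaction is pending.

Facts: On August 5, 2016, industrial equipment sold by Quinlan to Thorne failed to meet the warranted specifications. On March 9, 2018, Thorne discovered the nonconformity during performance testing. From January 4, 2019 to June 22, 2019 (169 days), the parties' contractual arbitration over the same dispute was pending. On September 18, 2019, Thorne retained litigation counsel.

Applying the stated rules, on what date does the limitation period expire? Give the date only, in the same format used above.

Accrual is tied to discovery, so the period began on March 9, 2018 rather than on August 5, 2016 when the act occurred.
Adding the 42 months base period to March 9, 2018 gives a deadline of September 9, 2021, before any tolling.
The pending related arbitration from January 4, 2019 to June 22, 2019 tolled the period for 169 days, extending the deadline to February 25, 2022.
None of the other events listed affects the running of the period under the stated rules.

February 25, 2022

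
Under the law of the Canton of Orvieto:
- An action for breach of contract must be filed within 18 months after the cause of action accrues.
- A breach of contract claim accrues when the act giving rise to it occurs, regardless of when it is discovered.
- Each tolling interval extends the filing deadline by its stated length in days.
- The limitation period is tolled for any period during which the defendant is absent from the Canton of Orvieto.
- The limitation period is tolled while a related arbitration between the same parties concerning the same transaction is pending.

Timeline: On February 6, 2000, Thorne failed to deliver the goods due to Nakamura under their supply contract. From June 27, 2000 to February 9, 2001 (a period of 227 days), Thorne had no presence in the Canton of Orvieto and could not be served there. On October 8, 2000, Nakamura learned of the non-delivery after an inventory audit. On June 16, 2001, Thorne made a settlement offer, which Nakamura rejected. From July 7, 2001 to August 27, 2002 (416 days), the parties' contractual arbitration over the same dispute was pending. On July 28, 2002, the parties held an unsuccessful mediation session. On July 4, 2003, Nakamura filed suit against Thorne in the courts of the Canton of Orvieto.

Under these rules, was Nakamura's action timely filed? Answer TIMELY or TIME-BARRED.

TIME-BARRED

The claim accrued on February 6, 2000, when the wrongful act occurred; under the stated occurrence rule the October 8, 2000 discovery does not delay accrual.
Adding the 18 months base period to February 6, 2000 gives a deadline of August 6, 2001, before any tolling.
The defendant's absence from the jurisdiction from June 27, 2000 to February 9, 2001 tolled the period for 227 days, extending the deadline to March 21, 2002.
The pending related arbitration from July 7, 2001 to August 27, 2002 tolled the period for 416 days, extending the deadline to May 11, 2003.
None of the other events listed affects the running of the period under the stated rules.
The July 4, 2003 filing falls after the May 11, 2003 deadline; the claim is time-barred.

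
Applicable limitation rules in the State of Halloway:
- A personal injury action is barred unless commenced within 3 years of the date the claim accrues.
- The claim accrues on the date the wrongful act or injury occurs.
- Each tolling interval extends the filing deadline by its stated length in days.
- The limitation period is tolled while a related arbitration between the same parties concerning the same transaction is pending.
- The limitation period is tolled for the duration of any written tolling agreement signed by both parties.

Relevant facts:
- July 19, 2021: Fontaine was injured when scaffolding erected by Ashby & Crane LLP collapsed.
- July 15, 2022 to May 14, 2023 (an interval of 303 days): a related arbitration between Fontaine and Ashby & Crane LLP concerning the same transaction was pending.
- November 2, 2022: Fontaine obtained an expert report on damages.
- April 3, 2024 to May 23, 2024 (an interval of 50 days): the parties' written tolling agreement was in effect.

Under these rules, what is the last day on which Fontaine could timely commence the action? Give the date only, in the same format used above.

July 7, 2025

The claim accrued on July 19, 2021, the date of the act.
3 years from July 19, 2021 is July 19, 2024.
The pending related arbitration from July 15, 2022 to May 14, 2023 tolled the period for 303 days, extending the deadline to May 18, 2025.
The written tolling agreement from April 3, 2024 to May 23, 2024 tolled the period for 50 days, extending the deadline to July 7, 2025.
The other events in the timeline have no effect on the limitation period under the stated rules.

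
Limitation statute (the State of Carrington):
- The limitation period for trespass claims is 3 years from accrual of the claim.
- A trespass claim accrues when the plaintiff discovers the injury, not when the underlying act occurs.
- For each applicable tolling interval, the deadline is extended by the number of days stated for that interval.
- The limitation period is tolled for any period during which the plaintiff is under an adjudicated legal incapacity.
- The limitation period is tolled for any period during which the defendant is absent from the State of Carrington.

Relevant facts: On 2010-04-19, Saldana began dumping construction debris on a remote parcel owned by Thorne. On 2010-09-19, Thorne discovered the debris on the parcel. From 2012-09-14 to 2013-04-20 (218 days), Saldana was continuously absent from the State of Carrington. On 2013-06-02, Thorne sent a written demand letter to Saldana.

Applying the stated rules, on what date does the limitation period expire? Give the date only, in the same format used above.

Accrual is tied to discovery, so the period began on 2010-09-19 rather than on 2010-04-19 when the act occurred.
The untolled deadline — 3 years after 2010-09-19 — is 2013-09-19.
The period was tolled for 218 days by the defendant's absence from the jurisdiction (2012-09-14 to 2013-04-20), pushing the deadline to 2014-04-25.
Nothing else in the chronology tolls or restarts the period.

2014-04-25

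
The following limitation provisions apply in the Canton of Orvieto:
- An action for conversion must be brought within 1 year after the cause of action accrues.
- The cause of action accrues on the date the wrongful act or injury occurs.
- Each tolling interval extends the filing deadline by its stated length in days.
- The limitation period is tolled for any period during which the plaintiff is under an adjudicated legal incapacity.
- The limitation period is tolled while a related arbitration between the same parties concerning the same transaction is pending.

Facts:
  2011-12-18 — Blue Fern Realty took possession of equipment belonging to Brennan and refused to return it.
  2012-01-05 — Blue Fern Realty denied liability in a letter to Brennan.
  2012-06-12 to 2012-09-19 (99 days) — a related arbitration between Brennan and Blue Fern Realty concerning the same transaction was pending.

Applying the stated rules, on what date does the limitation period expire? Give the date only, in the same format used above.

The claim accrued on 2011-12-18, when the wrongful act occurred.
Adding the 1 year base period to 2011-12-18 gives a deadline of 2012-12-18, before any tolling.
The period was tolled for 99 days by the pending related arbitration (2012-06-12 to 2012-09-19), pushing the deadline to 2013-03-27.
The other events in the timeline have no effect on the limitation period under the stated rules.

2013-03-27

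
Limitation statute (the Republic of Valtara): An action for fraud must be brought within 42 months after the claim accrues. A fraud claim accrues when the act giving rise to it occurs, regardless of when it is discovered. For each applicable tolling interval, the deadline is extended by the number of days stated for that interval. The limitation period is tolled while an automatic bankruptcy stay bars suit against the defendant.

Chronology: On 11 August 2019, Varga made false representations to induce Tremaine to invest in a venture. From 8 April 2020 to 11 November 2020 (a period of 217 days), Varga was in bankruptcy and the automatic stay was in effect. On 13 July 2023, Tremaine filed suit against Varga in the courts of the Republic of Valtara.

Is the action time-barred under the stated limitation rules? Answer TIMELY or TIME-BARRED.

TIMELY

The limitation period began to run on 11 August 2019.
Adding the 42 months base period to 11 August 2019 gives a deadline of 11 February 2023, before any tolling.
Because the automatic bankruptcy stay ran from 8 April 2020 to 11 November 2020, the deadline is extended by 217 days to 16 September 2023.
Filing on 13 July 2023 beat the 16 September 2023 deadline — the action is timely.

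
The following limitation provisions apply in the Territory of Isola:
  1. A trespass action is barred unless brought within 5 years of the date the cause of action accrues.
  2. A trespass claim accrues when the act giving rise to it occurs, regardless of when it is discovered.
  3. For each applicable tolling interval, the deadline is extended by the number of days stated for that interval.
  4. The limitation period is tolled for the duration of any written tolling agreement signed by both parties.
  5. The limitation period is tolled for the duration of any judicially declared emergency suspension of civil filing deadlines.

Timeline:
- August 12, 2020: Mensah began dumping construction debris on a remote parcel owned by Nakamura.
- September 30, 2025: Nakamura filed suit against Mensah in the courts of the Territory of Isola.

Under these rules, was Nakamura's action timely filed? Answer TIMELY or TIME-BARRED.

TIME-BARRED

The claim accrued on August 12, 2020, when the wrongful act occurred.
The untolled deadline — 5 years after August 12, 2020 — is August 12, 2025.
The September 30, 2025 filing falls after the August 12, 2025 deadline; the claim is time-barred.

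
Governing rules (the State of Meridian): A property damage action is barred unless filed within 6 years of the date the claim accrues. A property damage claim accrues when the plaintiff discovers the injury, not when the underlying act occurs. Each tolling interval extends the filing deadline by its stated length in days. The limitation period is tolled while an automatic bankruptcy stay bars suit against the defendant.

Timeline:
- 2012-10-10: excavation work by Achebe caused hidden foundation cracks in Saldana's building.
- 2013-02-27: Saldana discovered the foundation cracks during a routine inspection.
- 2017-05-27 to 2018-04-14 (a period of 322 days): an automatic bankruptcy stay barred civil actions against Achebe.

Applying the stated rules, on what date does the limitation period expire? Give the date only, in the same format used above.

Under the discovery rule, the claim accrued on 2013-02-27, when Saldana discovered the injury — not on the 2012-10-10 date of the underlying act.
The untolled deadline — 6 years after 2013-02-27 — is 2019-02-27.
Because the automatic bankruptcy stay ran from 2017-05-27 to 2018-04-14, the deadline is extended by 322 days to 2020-01-15.

2020-01-15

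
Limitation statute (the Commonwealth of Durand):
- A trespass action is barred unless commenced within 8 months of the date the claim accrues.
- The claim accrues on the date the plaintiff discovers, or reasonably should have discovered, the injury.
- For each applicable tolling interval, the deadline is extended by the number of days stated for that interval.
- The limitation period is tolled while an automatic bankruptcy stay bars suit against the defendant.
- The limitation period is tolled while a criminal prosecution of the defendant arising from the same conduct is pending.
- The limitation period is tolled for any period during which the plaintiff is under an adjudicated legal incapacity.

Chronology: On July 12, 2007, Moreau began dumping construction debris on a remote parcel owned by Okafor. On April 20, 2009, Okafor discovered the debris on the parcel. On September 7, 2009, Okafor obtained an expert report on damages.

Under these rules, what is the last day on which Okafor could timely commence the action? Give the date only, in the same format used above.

December 20, 2009

Under the discovery rule, the claim accrued on April 20, 2009, when Okafor discovered the injury — not on the July 12, 2007 date of the underlying act.
The untolled deadline — 8 months after April 20, 2009 — is December 20, 2009.
None of the other events listed affects the running of the period under the stated rules.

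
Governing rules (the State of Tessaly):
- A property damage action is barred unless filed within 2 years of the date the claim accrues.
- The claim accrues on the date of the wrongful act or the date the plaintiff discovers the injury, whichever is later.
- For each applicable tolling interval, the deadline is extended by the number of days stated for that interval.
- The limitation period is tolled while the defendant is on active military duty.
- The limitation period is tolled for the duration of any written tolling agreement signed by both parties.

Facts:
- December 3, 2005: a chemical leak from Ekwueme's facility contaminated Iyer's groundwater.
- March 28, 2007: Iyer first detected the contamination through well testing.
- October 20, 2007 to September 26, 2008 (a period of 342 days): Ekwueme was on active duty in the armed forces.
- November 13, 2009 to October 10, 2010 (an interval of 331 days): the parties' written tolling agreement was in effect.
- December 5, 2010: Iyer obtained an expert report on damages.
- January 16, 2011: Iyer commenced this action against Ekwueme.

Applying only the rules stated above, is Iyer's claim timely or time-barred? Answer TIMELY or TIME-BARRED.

TIMELY

Because discovery on March 28, 2007 post-dates the December 3, 2005 act, accrual under the later-of rule falls on March 28, 2007.
Adding the 2 years base period to March 28, 2007 gives a deadline of March 28, 2009, before any tolling.
Because the defendant's active military service ran from October 20, 2007 to September 26, 2008, the deadline is extended by 342 days to March 5, 2010.
The period was tolled for 331 days by the written tolling agreement (November 13, 2009 to October 10, 2010), pushing the deadline to January 30, 2011.
The other events in the timeline have no effect on the limitation period under the stated rules.
Iyer filed on January 16, 2011, before the January 30, 2011 deadline, so the action is timely.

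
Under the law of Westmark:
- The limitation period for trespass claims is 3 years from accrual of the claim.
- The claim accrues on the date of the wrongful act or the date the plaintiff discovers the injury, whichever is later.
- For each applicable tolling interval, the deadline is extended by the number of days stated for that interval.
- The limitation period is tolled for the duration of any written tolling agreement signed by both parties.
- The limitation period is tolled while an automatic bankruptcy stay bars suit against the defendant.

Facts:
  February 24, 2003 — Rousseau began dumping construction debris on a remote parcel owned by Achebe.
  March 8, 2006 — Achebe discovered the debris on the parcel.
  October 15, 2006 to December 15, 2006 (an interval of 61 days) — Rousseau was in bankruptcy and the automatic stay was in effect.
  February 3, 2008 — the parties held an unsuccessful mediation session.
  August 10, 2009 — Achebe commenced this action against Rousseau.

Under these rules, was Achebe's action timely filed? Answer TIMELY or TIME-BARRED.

TIME-BARRED

Because discovery on March 8, 2006 post-dates the February 24, 2003 act, accrual under the later-of rule falls on March 8, 2006.
Adding the 3 years base period to March 8, 2006 gives a deadline of March 8, 2009, before any tolling.
The automatic bankruptcy stay from October 15, 2006 to December 15, 2006 tolled the period for 61 days, extending the deadline to May 8, 2009.
The other events in the timeline have no effect on the limitation period under the stated rules.
The August 10, 2009 filing falls after the May 8, 2009 deadline; the claim is time-barred.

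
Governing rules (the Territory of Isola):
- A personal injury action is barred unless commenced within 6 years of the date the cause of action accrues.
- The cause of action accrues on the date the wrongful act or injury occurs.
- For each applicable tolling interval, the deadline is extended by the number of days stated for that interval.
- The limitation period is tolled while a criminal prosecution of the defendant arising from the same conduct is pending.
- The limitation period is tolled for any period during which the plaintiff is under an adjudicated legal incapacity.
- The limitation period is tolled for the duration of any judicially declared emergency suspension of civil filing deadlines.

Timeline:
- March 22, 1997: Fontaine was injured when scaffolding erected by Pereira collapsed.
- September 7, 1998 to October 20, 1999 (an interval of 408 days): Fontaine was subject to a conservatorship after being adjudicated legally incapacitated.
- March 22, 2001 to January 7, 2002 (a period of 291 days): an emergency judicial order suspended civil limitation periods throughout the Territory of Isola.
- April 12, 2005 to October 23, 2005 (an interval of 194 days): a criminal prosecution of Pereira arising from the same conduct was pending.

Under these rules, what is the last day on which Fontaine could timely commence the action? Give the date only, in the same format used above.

February 18, 2005

The cause of action accrued on March 22, 1997, the date of the act.
The untolled deadline — 6 years after March 22, 1997 — is March 22, 2003.
The plaintiff's legal incapacity from September 7, 1998 to October 20, 1999 tolled the period for 408 days, extending the deadline to May 3, 2004.
Because the emergency suspension of filing deadlines ran from March 22, 2001 to January 7, 2002, the deadline is extended by 291 days to February 18, 2005.
The pending criminal prosecution starting April 12, 2005 came too late — the period had run on February 18, 2005 — and so does not extend the deadline.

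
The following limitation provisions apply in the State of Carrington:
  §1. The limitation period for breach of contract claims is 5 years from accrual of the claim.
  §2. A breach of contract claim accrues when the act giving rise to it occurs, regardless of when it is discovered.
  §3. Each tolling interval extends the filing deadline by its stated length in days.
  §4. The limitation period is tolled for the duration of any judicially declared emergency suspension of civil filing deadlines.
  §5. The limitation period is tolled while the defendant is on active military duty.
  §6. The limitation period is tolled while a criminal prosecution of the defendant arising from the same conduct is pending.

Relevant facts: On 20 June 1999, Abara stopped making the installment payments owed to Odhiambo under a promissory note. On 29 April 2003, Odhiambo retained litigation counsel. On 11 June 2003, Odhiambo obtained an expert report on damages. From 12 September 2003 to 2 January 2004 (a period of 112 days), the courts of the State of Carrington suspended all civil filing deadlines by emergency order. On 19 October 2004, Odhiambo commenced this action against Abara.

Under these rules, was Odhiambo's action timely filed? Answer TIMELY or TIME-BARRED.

The claim accrued on 20 June 1999, the date of the act.
The untolled deadline — 5 years after 20 June 1999 — is 20 June 2004.
Because the emergency suspension of filing deadlines ran from 12 September 2003 to 2 January 2004, the deadline is extended by 112 days to 10 October 2004.
The other events in the timeline have no effect on the limitation period under the stated rules.
Odhiambo filed on 19 October 2004, after the 10 October 2004 deadline, so the action is time-barred.

TIME-BARRED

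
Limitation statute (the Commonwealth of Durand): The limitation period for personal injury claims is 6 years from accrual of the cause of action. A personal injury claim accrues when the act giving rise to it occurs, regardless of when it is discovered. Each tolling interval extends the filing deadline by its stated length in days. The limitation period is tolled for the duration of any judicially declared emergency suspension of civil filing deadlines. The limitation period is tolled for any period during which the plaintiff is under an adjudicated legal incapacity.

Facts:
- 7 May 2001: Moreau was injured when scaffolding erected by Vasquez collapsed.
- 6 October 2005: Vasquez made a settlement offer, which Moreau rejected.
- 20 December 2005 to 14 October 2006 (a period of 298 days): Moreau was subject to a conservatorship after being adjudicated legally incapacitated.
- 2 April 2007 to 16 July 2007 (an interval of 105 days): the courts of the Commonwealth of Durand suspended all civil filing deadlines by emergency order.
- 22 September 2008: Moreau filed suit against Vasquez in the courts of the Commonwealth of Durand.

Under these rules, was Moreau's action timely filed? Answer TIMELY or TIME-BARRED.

The limitation period began to run on 7 May 2001.
Adding the 6 years base period to 7 May 2001 gives a deadline of 7 May 2007, before any tolling.
Because the plaintiff's legal incapacity ran from 20 December 2005 to 14 October 2006, the deadline is extended by 298 days to 29 February 2008.
The emergency suspension of filing deadlines from 2 April 2007 to 16 July 2007 tolled the period for 105 days, extending the deadline to 13 June 2008.
None of the other events listed affects the running of the period under the stated rules.
Moreau filed on 22 September 2008, after the 13 June 2008 deadline, so the action is time-barred.

TIME-BARRED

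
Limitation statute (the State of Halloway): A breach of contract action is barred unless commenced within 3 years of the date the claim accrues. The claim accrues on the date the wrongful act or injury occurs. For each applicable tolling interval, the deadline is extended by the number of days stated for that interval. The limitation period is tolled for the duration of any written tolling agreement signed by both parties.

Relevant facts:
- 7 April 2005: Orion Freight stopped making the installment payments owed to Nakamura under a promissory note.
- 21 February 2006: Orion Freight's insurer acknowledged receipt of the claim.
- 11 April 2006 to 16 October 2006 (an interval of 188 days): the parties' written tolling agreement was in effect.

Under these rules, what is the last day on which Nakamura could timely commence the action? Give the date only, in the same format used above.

The claim accrued on 7 April 2005, the date of the act.
3 years from 7 April 2005 is 7 April 2008.
The written tolling agreement from 11 April 2006 to 16 October 2006 tolled the period for 188 days, extending the deadline to 12 October 2008.
None of the other events listed affects the running of the period under the stated rules.

12 October 2008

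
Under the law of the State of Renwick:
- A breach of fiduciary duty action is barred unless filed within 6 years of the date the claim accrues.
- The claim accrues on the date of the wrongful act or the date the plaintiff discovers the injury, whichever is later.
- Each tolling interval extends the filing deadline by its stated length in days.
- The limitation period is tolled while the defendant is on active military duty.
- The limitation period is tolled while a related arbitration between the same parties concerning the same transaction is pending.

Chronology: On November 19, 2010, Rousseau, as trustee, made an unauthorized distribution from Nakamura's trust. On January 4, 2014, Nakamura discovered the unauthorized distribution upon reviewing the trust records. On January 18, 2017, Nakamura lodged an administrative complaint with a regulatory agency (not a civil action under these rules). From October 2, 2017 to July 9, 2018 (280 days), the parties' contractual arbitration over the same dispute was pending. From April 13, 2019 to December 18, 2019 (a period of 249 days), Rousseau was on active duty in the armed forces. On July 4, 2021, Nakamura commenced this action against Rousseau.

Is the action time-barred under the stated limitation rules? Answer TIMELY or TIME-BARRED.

Taking the later of the act (November 19, 2010) and discovery (January 4, 2014), the claim accrued on January 4, 2014.
6 years from January 4, 2014 is January 4, 2020.
Because the pending related arbitration ran from October 2, 2017 to July 9, 2018, the deadline is extended by 280 days to October 10, 2020.
The defendant's active military service from April 13, 2019 to December 18, 2019 tolled the period for 249 days, extending the deadline to June 16, 2021.
None of the other events listed affects the running of the period under the stated rules.
The July 4, 2021 filing falls after the June 16, 2021 deadline; the claim is time-barred.

TIME-BARRED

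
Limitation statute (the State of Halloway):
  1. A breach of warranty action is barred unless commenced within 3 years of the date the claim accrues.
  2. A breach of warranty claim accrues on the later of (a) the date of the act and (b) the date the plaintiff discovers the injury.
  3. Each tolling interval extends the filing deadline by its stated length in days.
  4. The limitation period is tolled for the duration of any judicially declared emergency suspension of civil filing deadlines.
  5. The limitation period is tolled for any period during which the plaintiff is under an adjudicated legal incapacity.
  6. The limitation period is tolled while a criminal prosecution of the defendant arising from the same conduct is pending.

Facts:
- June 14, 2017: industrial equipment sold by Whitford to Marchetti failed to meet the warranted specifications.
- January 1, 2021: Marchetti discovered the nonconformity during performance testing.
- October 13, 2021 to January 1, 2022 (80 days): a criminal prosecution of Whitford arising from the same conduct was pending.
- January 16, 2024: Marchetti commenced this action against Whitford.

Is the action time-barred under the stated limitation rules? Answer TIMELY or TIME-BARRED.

The claim accrued on January 1, 2021 — the later of the June 14, 2017 act and the January 1, 2021 discovery.
The untolled deadline — 3 years after January 1, 2021 — is January 1, 2024.
The period was tolled for 80 days by the pending criminal prosecution (October 13, 2021 to January 1, 2022), pushing the deadline to March 21, 2024.
The January 16, 2024 filing precedes the March 21, 2024 deadline; the claim is timely.

TIMELY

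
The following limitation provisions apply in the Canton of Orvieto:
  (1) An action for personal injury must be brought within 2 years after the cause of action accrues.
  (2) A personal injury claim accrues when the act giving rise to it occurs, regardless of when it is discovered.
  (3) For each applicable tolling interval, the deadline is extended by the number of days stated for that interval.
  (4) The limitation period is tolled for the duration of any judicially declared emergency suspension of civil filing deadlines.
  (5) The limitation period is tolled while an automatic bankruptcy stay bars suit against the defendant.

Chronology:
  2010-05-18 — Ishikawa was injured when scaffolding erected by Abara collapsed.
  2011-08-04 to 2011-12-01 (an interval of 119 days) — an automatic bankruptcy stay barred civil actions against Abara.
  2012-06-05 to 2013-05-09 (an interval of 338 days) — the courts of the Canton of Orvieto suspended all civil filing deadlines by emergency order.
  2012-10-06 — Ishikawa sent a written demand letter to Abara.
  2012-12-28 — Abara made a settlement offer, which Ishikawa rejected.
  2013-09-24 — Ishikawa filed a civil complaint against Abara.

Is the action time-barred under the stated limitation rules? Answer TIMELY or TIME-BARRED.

The claim accrued on 2010-05-18, when the wrongful act occurred.
The untolled deadline — 2 years after 2010-05-18 — is 2012-05-18.
The automatic bankruptcy stay from 2011-08-04 to 2011-12-01 tolled the period for 119 days, extending the deadline to 2012-09-14.
The emergency suspension of filing deadlines from 2012-06-05 to 2013-05-09 tolled the period for 338 days, extending the deadline to 2013-08-18.
Nothing else in the chronology tolls or restarts the period.
The 2013-09-24 filing falls after the 2013-08-18 deadline; the claim is time-barred.

TIME-BARRED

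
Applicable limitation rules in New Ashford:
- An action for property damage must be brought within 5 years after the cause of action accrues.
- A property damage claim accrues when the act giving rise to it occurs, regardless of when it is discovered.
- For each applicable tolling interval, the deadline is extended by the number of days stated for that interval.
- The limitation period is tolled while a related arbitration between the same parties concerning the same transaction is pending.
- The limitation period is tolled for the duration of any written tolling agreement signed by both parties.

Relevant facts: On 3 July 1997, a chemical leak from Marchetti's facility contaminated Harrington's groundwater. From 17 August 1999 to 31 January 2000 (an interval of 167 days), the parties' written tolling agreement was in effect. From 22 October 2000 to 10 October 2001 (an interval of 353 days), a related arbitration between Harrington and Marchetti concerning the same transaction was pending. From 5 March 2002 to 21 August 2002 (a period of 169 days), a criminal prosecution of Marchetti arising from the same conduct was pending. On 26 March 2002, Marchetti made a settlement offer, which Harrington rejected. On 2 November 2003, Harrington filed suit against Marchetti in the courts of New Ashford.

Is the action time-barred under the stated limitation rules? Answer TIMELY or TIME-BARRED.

TIMELY

The claim accrued on 3 July 1997, when the wrongful act occurred.
5 years from 3 July 1997 is 3 July 2002.
The period was tolled for 167 days by the written tolling agreement (17 August 1999 to 31 January 2000), pushing the deadline to 17 December 2002.
The period was tolled for 353 days by the pending related arbitration (22 October 2000 to 10 October 2001), pushing the deadline to 5 December 2003.
The pending criminal prosecution from 5 March 2002 to 21 August 2002 does not toll the period, because no stated rule makes a criminal prosecution a tolling event.
Nothing else in the chronology tolls or restarts the period.
Filing on 2 November 2003 beat the 5 December 2003 deadline — the action is timely.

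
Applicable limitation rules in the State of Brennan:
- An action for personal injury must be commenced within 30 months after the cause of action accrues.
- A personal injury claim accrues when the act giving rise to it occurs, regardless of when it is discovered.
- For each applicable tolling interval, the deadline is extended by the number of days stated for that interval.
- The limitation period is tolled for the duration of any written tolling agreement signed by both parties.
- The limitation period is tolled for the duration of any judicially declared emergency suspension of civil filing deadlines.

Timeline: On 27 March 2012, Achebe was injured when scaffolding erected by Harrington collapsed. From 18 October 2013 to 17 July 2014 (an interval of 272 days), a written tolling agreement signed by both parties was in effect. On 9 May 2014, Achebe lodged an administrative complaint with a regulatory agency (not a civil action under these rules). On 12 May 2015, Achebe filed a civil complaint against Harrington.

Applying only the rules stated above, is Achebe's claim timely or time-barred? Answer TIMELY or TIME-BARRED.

TIMELY

The claim accrued on 27 March 2012, when the wrongful act occurred.
30 months from 27 March 2012 is 27 September 2014.
The period was tolled for 272 days by the written tolling agreement (18 October 2013 to 17 July 2014), pushing the deadline to 26 June 2015.
None of the other events listed affects the running of the period under the stated rules.
Achebe filed on 12 May 2015, before the 26 June 2015 deadline, so the action is timely.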